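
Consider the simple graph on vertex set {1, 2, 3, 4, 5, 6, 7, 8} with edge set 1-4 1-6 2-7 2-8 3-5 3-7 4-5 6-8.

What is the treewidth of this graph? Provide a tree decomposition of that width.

Treewidth 2.
Bags: B1 = {2, 3, 7}  B2 = {2, 3, 8}  B3 = {3, 6, 8}  B4 = {1, 3, 6}  B5 = {1, 3, 4}  B6 = {3, 4, 5}
Tree: B1–B2, B2–B3, B3–B4, B4–B5, B5–B6

Every bag has size at most 3, so the width is 3 − 1 = 2 and tw(G) ≤ 2. For the lower bound, G contains the cycle 3–7–2–8–6–1–4–5–3, so G is not a forest; only forests have treewidth ≤ 1, hence tw(G) ≥ 2. Combining the bounds, tw(G) = 2.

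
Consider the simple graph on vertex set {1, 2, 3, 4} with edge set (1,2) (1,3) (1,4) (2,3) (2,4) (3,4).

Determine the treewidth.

3

A width-3 tree decomposition is:
Bags: B1 = {1, 2, 3, 4}
Tree: (single bag)
With just one bag of size 4, the width is 4 − 1 = 3, so tw(G) ≤ 3. On the other hand G contains the 4-clique {1, 2, 3, 4}. A clique must lie in a single bag of any decomposition, so no decomposition can have width below 3. Combining the bounds, tw(G) = 3.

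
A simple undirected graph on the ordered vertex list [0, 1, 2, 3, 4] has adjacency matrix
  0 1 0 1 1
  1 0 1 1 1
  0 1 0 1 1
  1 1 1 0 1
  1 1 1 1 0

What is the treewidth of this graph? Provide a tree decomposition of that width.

Each bag holds 4 vertices, so the decomposition has width 3, which upper-bounds the treewidth. On the other hand G contains the 4-clique {0, 1, 3, 4}. A clique must lie in a single bag of any decomposition, so no decomposition can have width below 3. Therefore the treewidth is 3.

Treewidth 3.
Bags: B1 = {1, 2, 3, 4}  B2 = {0, 1, 3, 4}
Tree: B1–B2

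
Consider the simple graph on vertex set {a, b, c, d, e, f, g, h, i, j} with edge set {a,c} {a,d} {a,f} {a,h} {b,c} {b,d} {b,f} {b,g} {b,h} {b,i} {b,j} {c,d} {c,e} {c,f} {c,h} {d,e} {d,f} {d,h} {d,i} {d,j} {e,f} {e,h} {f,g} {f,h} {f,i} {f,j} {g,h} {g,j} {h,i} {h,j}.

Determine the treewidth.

4

A width-4 tree decomposition is:
Bags: B1 = {b, d, f, h, j}  B2 = {b, c, d, f, h}  B3 = {a, c, d, f, h}  B4 = {b, f, g, h, j}  B5 = {b, d, f, h, i}  B6 = {c, d, e, f, h}
Tree: B1–B2, B2–B3, B1–B4, B1–B5, B2–B6
Each bag holds 5 vertices, so the decomposition has width 4, which upper-bounds the treewidth. Conversely, {c, d, e, f, h} is a clique of size 5, and the vertices of any clique must share a bag in every tree decomposition; so some bag has ≥ 5 vertices and tw(G) ≥ 4. Therefore the treewidth is 4.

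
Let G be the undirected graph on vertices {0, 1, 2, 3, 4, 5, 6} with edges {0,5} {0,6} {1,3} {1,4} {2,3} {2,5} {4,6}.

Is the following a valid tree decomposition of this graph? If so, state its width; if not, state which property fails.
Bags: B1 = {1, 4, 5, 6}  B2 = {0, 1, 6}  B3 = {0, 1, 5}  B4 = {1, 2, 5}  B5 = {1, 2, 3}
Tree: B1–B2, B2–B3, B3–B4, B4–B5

No — bags containing vertex 5 are not connected in the tree.

A tree decomposition must satisfy three properties: every vertex lies in some bag; for every edge, both endpoints lie together in some bag; and for every vertex, the bags containing it form a connected subtree. Here bags containing vertex 5 are not connected in the tree, so the decomposition is invalid.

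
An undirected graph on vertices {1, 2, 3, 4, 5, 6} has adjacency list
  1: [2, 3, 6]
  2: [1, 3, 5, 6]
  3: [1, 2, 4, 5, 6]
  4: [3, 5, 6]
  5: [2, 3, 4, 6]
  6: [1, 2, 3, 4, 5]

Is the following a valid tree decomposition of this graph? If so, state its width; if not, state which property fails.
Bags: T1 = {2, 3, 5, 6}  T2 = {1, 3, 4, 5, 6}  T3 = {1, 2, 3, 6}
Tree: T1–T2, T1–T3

A tree decomposition must satisfy three properties: every vertex lies in some bag; for every edge, both endpoints lie together in some bag; and for every vertex, the bags containing it form a connected subtree. Here bags containing vertex 1 are not connected in the tree, so the decomposition is invalid.

No — bags containing vertex 1 are not connected in the tree.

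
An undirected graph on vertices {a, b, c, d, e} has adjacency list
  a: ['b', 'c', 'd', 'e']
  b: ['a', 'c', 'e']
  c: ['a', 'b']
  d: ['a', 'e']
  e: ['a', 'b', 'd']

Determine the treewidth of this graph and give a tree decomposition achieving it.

Every bag has size at most 3, so the width is 3 − 1 = 2 and tw(G) ≤ 2. On the other hand G contains the 3-clique {a, d, e}. A clique must lie in a single bag of any decomposition, so no decomposition can have width below 2. Hence tw(G) = 2 exactly.

Treewidth 2.
One optimal decomposition is:
Bags: B1 = {a, b, e}  B2 = {a, b, c}  B3 = {a, d, e}
Tree: B1–B2, B1–B3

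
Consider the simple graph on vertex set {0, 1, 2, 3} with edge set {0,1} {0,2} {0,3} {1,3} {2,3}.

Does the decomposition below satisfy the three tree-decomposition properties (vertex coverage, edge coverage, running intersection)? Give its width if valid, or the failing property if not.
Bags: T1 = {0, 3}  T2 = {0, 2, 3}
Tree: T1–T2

No — vertex 1 appears in no bag.

A tree decomposition must satisfy three properties: every vertex lies in some bag; for every edge, both endpoints lie together in some bag; and for every vertex, the bags containing it form a connected subtree. Here vertex 1 appears in no bag, so the decomposition is invalid.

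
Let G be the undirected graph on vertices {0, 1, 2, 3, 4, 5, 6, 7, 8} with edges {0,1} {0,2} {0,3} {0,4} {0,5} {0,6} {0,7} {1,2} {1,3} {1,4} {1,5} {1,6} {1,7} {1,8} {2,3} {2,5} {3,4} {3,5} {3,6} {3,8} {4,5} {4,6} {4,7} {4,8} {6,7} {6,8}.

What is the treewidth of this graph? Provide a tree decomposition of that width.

The largest bag has 5 vertices, giving width 4; this decomposition certifies tw(G) ≤ 4. On the other hand G contains the 5-clique {0, 1, 2, 3, 5}. A clique must lie in a single bag of any decomposition, so no decomposition can have width below 4. Hence tw(G) = 4 exactly.

Treewidth 4.
One such decomposition:
Bags: B1 = {0, 1, 3, 4, 5}  B2 = {0, 1, 3, 4, 6}  B3 = {1, 3, 4, 6, 8}  B4 = {0, 1, 2, 3, 5}  B5 = {0, 1, 4, 6, 7}
Tree: B1–B2, B2–B3, B1–B4, B2–B5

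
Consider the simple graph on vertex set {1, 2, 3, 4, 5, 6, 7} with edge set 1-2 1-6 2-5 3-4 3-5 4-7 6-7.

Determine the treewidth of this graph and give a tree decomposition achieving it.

Treewidth 2.
One optimal decomposition is:
Bags: B1 = {2, 3, 5}  B2 = {1, 2, 3}  B3 = {1, 3, 6}  B4 = {3, 6, 7}  B5 = {3, 4, 7}
Tree: B1–B2, B2–B3, B3–B4, B4–B5

Each bag holds 3 vertices, so the decomposition has width 2, which upper-bounds the treewidth. Since 3–5–2–1–6–7–4–3 is a cycle in G, G is not acyclic. Forests are exactly the graphs of treewidth ≤ 1, so tw(G) ≥ 2. Therefore the treewidth is 2.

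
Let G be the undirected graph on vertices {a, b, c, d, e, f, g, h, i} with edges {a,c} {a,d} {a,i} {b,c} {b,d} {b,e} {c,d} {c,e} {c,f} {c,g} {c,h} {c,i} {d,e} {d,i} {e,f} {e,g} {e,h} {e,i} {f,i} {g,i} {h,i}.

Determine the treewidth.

3

A width-3 tree decomposition is:
Bags: B1 = {c, d, e, i}  B2 = {a, c, d, i}  B3 = {b, c, d, e}  B4 = {c, e, g, i}  B5 = {c, e, f, i}  B6 = {c, e, h, i}
Tree: B1–B2, B1–B3, B1–B4, B1–B5, B4–B6
The largest bag has 4 vertices, giving width 3; this decomposition certifies tw(G) ≤ 3. Conversely, {b, c, d, e} is a clique of size 4, and the vertices of any clique must share a bag in every tree decomposition; so some bag has ≥ 4 vertices and tw(G) ≥ 3. Combining the bounds, tw(G) = 3.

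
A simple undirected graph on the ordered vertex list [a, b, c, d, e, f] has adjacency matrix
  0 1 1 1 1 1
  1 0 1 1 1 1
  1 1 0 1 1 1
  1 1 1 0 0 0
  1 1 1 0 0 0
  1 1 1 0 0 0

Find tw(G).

A width-3 tree decomposition is:
Bags: B1 = {a, b, c, f}  B2 = {a, b, c, d}  B3 = {a, b, c, e}
Tree: B1–B2, B1–B3
The largest bag has 4 vertices, giving width 3; this decomposition certifies tw(G) ≤ 3. Conversely, {a, b, c, d} is a clique of size 4, and the vertices of any clique must share a bag in every tree decomposition; so some bag has ≥ 4 vertices and tw(G) ≥ 3. Combining the bounds, tw(G) = 3.

3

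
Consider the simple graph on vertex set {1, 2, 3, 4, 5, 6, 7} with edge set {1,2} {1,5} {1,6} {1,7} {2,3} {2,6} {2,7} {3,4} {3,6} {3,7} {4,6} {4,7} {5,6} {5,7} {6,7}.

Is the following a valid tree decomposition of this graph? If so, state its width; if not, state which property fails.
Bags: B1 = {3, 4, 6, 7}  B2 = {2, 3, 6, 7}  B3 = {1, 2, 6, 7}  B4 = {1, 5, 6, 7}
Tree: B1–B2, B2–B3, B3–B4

Checking the three conditions: (i) the bags cover all of {1, 2, 3, 4, 5, 6, 7}; (ii) for each edge, some bag contains both endpoints; (iii) the bags containing any fixed vertex form a subtree. All hold, so the decomposition is valid with width 4 − 1 = 3.

Yes; width 3.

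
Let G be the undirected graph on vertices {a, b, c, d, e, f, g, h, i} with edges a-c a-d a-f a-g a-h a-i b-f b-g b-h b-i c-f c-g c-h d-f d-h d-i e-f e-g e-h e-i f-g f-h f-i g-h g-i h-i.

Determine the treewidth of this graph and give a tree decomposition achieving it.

Every bag has size at most 5, so the width is 5 − 1 = 4 and tw(G) ≤ 4. For the lower bound, the 5 vertices {a, d, f, h, i} are pairwise adjacent, and any tree decomposition puts a clique entirely inside one bag — forcing width ≥ 4. Therefore the treewidth is 4.

Treewidth 4.
Bags: B1 = {a, c, f, g, h}  B2 = {a, f, g, h, i}  B3 = {b, f, g, h, i}  B4 = {e, f, g, h, i}  B5 = {a, d, f, h, i}
Tree: B1–B2, B2–B3, B3–B4, B2–B5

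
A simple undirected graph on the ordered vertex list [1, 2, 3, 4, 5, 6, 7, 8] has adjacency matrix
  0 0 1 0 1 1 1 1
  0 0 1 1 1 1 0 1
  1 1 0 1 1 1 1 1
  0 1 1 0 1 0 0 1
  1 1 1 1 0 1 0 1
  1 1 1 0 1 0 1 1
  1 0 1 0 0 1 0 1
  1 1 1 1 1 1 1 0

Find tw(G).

A width-4 tree decomposition is:
Bags: B1 = {1, 3, 5, 6, 8}  B2 = {2, 3, 5, 6, 8}  B3 = {1, 3, 6, 7, 8}  B4 = {2, 3, 4, 5, 8}
Tree: B1–B2, B1–B3, B2–B4
The largest bag has 5 vertices, giving width 4; this decomposition certifies tw(G) ≤ 4. For the lower bound, the 5 vertices {1, 3, 5, 6, 8} are pairwise adjacent, and any tree decomposition puts a clique entirely inside one bag — forcing width ≥ 4. The upper and lower bounds meet at 4, so that is the treewidth.

4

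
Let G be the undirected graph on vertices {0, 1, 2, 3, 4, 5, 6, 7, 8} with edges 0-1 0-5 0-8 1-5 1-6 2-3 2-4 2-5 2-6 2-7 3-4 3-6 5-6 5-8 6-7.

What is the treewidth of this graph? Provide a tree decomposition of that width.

The largest bag has 3 vertices, giving width 2; this decomposition certifies tw(G) ≤ 2. Conversely, {0, 5, 8} is a clique of size 3, and the vertices of any clique must share a bag in every tree decomposition; so some bag has ≥ 3 vertices and tw(G) ≥ 2. Hence tw(G) = 2 exactly.

Treewidth 2.
One optimal decomposition is:
Bags: B1 = {2, 3, 6}  B2 = {2, 6, 7}  B3 = {2, 5, 6}  B4 = {1, 5, 6}  B5 = {2, 3, 4}  B6 = {0, 1, 5}  B7 = {0, 5, 8}
Tree: B1–B2, B2–B3, B3–B4, B1–B5, B4–B6, B6–B7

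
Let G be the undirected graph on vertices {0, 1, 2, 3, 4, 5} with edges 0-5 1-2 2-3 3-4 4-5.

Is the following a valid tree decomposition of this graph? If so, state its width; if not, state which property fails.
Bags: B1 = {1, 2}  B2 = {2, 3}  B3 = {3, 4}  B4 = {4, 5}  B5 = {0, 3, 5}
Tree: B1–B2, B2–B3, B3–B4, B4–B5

A tree decomposition must satisfy three properties: every vertex lies in some bag; for every edge, both endpoints lie together in some bag; and for every vertex, the bags containing it form a connected subtree. Here bags containing vertex 3 are not connected in the tree, so the decomposition is invalid.

No — bags containing vertex 3 are not connected in the tree.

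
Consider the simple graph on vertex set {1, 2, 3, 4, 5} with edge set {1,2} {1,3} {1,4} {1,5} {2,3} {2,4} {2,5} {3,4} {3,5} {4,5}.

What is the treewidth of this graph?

A width-4 tree decomposition is:
Bags: B1 = {1, 2, 3, 4, 5}
Tree: (single bag)
With just one bag of size 5, the width is 5 − 1 = 4, so tw(G) ≤ 4. On the other hand G contains the 5-clique {1, 2, 3, 4, 5}. A clique must lie in a single bag of any decomposition, so no decomposition can have width below 4. Combining the bounds, tw(G) = 4.

4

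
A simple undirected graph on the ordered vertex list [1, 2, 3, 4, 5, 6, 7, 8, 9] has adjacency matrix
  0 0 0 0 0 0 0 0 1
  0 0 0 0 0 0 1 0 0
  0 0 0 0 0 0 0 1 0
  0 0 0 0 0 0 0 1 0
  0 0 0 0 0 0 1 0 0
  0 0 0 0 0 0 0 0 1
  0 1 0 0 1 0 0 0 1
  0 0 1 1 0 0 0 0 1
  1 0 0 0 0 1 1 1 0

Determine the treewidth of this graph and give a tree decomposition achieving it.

Treewidth 1.
Bags: B1 = {7, 9}  B2 = {8, 9}  B3 = {1, 9}  B4 = {6, 9}  B5 = {2, 7}  B6 = {5, 7}  B7 = {3, 8}  B8 = {4, 8}
Tree: B1–B2, B1–B3, B3–B4, B1–B5, B1–B6, B2–B7, B2–B8

Each bag holds 2 vertices, so the decomposition has width 1, which upper-bounds the treewidth. G has an edge, so its treewidth is at least 1. Combining the bounds, tw(G) = 1.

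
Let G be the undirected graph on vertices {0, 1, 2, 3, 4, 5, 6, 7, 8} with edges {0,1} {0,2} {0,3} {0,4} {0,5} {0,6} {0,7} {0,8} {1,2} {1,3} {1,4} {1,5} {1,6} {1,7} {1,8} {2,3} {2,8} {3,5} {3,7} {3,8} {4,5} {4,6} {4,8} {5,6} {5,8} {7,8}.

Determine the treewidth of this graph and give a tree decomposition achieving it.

Treewidth 4.
Bags: B1 = {0, 1, 3, 7, 8}  B2 = {0, 1, 2, 3, 8}  B3 = {0, 1, 3, 5, 8}  B4 = {0, 1, 4, 5, 8}  B5 = {0, 1, 4, 5, 6}
Tree: B1–B2, B1–B3, B3–B4, B4–B5

The largest bag has 5 vertices, giving width 4; this decomposition certifies tw(G) ≤ 4. Conversely, {0, 1, 2, 3, 8} is a clique of size 5, and the vertices of any clique must share a bag in every tree decomposition; so some bag has ≥ 5 vertices and tw(G) ≥ 4. The upper and lower bounds meet at 4, so that is the treewidth.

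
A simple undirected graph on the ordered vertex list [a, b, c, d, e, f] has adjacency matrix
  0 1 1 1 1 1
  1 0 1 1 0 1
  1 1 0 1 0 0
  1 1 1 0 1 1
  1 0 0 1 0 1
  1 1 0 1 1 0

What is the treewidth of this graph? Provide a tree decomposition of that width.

Each bag holds 4 vertices, so the decomposition has width 3, which upper-bounds the treewidth. On the other hand G contains the 4-clique {a, b, c, d}. A clique must lie in a single bag of any decomposition, so no decomposition can have width below 3. The upper and lower bounds meet at 3, so that is the treewidth.

Treewidth 3.
One optimal decomposition is:
Bags: B1 = {a, b, c, d}  B2 = {a, b, d, f}  B3 = {a, d, e, f}
Tree: B1–B2, B2–B3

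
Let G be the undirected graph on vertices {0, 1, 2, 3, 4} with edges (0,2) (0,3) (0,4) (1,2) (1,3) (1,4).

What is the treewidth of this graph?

2

A width-2 tree decomposition is:
Bags: B1 = {0, 1, 2}  B2 = {0, 1, 4}  B3 = {0, 1, 3}
Tree: B1–B2, B2–B3
Each bag holds 3 vertices, so the decomposition has width 2, which upper-bounds the treewidth. For the lower bound, G contains the cycle 0–2–1–4–0, so G is not a forest; only forests have treewidth ≤ 1, hence tw(G) ≥ 2. Combining the bounds, tw(G) = 2.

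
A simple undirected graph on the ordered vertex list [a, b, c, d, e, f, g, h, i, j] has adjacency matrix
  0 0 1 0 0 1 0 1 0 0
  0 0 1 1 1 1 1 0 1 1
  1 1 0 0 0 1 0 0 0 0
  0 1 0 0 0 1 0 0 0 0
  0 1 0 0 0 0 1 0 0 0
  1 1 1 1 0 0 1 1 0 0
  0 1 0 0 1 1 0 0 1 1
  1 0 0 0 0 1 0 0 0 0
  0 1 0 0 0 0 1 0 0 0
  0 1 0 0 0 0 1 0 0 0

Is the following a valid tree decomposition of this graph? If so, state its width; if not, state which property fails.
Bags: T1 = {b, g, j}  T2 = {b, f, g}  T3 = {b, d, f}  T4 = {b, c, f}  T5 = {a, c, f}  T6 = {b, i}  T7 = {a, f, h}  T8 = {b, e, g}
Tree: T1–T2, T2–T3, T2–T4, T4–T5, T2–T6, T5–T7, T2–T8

A tree decomposition must satisfy three properties: every vertex lies in some bag; for every edge, both endpoints lie together in some bag; and for every vertex, the bags containing it form a connected subtree. Here edge (g,i) lies in no bag, so the decomposition is invalid.

No — edge (g,i) lies in no bag.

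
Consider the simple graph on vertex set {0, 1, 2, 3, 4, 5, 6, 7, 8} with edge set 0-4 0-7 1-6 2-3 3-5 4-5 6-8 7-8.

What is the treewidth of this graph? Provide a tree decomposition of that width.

Treewidth 1.
One optimal decomposition is:
Bags: B1 = {1, 6}  B2 = {6, 8}  B3 = {7, 8}  B4 = {0, 7}  B5 = {0, 4}  B6 = {4, 5}  B7 = {3, 5}  B8 = {2, 3}
Tree: B1–B2, B2–B3, B3–B4, B4–B5, B5–B6, B6–B7, B7–B8

Every bag has size at most 2, so the width is 2 − 1 = 1 and tw(G) ≤ 1. G has an edge, so its treewidth is at least 1. Therefore the treewidth is 1.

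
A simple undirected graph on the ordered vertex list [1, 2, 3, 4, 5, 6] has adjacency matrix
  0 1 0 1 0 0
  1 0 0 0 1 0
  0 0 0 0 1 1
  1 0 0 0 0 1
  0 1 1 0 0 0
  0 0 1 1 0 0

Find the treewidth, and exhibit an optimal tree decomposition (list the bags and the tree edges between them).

Treewidth 2.
One such decomposition:
Bags: B1 = {2, 3, 5}  B2 = {1, 2, 3}  B3 = {1, 3, 4}  B4 = {3, 4, 6}
Tree: B1–B2, B2–B3, B3–B4

Every bag has size at most 3, so the width is 3 − 1 = 2 and tw(G) ≤ 2. Since 3–5–2–1–4–6–3 is a cycle in G, G is not acyclic. Forests are exactly the graphs of treewidth ≤ 1, so tw(G) ≥ 2. Combining the bounds, tw(G) = 2.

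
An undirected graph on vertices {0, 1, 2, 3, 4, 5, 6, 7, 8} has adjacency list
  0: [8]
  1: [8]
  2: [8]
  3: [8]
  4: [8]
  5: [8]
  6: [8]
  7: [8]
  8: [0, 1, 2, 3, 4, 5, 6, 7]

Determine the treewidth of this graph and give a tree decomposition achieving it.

Treewidth 1.
Bags: B1 = {0, 8}  B2 = {2, 8}  B3 = {6, 8}  B4 = {1, 8}  B5 = {5, 8}  B6 = {3, 8}  B7 = {4, 8}  B8 = {7, 8}
Tree: B1–B2, B2–B3, B2–B4, B3–B5, B2–B6, B3–B7, B2–B8

The largest bag has 2 vertices, giving width 1; this decomposition certifies tw(G) ≤ 1. G has an edge, so its treewidth is at least 1. Therefore the treewidth is 1.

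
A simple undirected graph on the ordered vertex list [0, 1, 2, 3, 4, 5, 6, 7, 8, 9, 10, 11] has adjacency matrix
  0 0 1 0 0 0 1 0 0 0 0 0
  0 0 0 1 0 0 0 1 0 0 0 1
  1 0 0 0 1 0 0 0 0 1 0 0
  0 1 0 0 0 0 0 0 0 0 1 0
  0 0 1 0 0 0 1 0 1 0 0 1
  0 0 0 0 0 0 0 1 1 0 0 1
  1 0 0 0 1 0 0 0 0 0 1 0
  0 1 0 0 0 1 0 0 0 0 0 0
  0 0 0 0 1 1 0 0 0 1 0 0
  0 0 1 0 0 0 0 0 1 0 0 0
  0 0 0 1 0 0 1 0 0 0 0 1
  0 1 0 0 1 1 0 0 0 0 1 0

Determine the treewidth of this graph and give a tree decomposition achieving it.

Each bag holds 4 vertices, so the decomposition has width 3, which upper-bounds the treewidth. For the lower bound: the 4 vertex sets {0,2,9}, {6}, {4}, {5,8,10,11} are disjoint, each induces a connected subgraph, and every pair is joined by at least one edge of G. Contracting each set to a single vertex therefore yields K_{4} as a minor, and since treewidth is minor-monotone, tw(G) ≥ tw(K_{4}) = 3. Therefore the treewidth is 3.

Treewidth 3.
Bags: B1 = {0, 2, 6, 9}  B2 = {2, 4, 6, 9}  B3 = {4, 6, 8, 9}  B4 = {4, 6, 8, 10}  B5 = {4, 8, 10, 11}  B6 = {5, 8, 10, 11}  B7 = {3, 5, 10, 11}  B8 = {1, 3, 5, 11}  B9 = {1, 3, 5, 7}
Tree: B1–B2, B2–B3, B3–B4, B4–B5, B5–B6, B6–B7, B7–B8, B8–B9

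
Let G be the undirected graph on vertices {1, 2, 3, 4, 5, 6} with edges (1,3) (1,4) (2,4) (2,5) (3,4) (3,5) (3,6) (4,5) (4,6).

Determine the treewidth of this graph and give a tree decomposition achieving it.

Every bag has size at most 3, so the width is 3 − 1 = 2 and tw(G) ≤ 2. Conversely, {2, 4, 5} is a clique of size 3, and the vertices of any clique must share a bag in every tree decomposition; so some bag has ≥ 3 vertices and tw(G) ≥ 2. Therefore the treewidth is 2.

Treewidth 2.
Bags: B1 = {3, 4, 5}  B2 = {1, 3, 4}  B3 = {3, 4, 6}  B4 = {2, 4, 5}
Tree: B1–B2, B2–B3, B1–B4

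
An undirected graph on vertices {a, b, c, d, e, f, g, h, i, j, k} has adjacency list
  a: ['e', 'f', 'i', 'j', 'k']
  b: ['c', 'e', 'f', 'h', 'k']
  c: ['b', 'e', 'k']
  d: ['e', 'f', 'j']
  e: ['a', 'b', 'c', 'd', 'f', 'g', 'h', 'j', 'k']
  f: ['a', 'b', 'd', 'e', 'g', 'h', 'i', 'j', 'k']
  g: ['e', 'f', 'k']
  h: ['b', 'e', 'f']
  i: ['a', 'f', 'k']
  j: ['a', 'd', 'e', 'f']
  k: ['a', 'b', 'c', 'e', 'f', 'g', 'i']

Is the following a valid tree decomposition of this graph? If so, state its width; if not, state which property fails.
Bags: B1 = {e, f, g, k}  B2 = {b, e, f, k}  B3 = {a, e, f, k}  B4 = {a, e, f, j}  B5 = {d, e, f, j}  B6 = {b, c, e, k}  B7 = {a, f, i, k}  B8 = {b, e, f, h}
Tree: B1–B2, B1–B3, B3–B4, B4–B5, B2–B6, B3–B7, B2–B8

Yes; width 3.

Checking the three conditions: (i) the bags cover all of {a, b, c, d, e, f, g, h, i, j, k}; (ii) for each edge, some bag contains both endpoints; (iii) the bags containing any fixed vertex form a subtree. All hold, so the decomposition is valid with width 4 − 1 = 3.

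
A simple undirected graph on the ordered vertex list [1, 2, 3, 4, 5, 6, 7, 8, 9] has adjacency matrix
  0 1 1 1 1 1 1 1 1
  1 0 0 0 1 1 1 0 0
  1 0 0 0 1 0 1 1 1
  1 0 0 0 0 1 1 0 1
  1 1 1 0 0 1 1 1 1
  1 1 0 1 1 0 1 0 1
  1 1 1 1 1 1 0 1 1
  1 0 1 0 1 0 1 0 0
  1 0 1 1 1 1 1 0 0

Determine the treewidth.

4

A width-4 tree decomposition is:
Bags: B1 = {1, 3, 5, 7, 9}  B2 = {1, 5, 6, 7, 9}  B3 = {1, 2, 5, 6, 7}  B4 = {1, 4, 6, 7, 9}  B5 = {1, 3, 5, 7, 8}
Tree: B1–B2, B2–B3, B2–B4, B1–B5
Each bag holds 5 vertices, so the decomposition has width 4, which upper-bounds the treewidth. For the lower bound, the 5 vertices {1, 4, 6, 7, 9} are pairwise adjacent, and any tree decomposition puts a clique entirely inside one bag — forcing width ≥ 4. Therefore the treewidth is 4.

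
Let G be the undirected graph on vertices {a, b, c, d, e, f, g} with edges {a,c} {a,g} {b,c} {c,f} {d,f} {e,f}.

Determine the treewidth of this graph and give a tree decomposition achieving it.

Treewidth 1.
One optimal decomposition is:
Bags: B1 = {c, f}  B2 = {a, c}  B3 = {d, f}  B4 = {b, c}  B5 = {a, g}  B6 = {e, f}
Tree: B1–B2, B1–B3, B1–B4, B2–B5, B3–B6

Every bag has size at most 2, so the width is 2 − 1 = 1 and tw(G) ≤ 1. Since G has at least one edge (e.g. f–c), it is not an edgeless graph, so tw(G) ≥ 1. Combining the bounds, tw(G) = 1.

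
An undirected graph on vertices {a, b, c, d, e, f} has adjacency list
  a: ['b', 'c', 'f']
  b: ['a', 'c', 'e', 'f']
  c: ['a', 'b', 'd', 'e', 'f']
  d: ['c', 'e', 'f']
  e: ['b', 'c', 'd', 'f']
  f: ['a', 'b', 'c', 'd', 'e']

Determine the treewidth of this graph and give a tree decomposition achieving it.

Treewidth 3.
One optimal decomposition is:
Bags: B1 = {a, b, c, f}  B2 = {b, c, e, f}  B3 = {c, d, e, f}
Tree: B1–B2, B2–B3

Every bag has size at most 4, so the width is 4 − 1 = 3 and tw(G) ≤ 3. For the lower bound, the 4 vertices {c, d, e, f} are pairwise adjacent, and any tree decomposition puts a clique entirely inside one bag — forcing width ≥ 3. Hence tw(G) = 3 exactly.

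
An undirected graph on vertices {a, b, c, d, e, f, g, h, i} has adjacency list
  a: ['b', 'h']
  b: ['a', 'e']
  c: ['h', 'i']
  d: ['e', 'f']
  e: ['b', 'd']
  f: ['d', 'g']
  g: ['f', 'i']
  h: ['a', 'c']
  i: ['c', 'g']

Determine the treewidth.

A width-2 tree decomposition is:
Bags: B1 = {c, h, i}  B2 = {g, h, i}  B3 = {f, g, h}  B4 = {d, f, h}  B5 = {d, e, h}  B6 = {b, e, h}  B7 = {a, b, h}
Tree: B1–B2, B2–B3, B3–B4, B4–B5, B5–B6, B6–B7
The largest bag has 3 vertices, giving width 2; this decomposition certifies tw(G) ≤ 2. For the lower bound, G contains the cycle h–c–i–g–f–d–e–b–a–h, so G is not a forest; only forests have treewidth ≤ 1, hence tw(G) ≥ 2. The upper and lower bounds meet at 2, so that is the treewidth.

2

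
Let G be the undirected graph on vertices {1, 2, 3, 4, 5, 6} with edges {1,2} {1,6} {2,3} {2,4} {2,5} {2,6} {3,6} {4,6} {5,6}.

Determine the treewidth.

A width-2 tree decomposition is:
Bags: B1 = {2, 3, 6}  B2 = {2, 4, 6}  B3 = {1, 2, 6}  B4 = {2, 5, 6}
Tree: B1–B2, B1–B3, B2–B4
The largest bag has 3 vertices, giving width 2; this decomposition certifies tw(G) ≤ 2. On the other hand G contains the 3-clique {1, 2, 6}. A clique must lie in a single bag of any decomposition, so no decomposition can have width below 2. The upper and lower bounds meet at 2, so that is the treewidth.

2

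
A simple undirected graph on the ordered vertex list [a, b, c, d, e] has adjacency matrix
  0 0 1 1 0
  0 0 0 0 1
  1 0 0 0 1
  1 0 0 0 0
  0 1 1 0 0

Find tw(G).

A width-1 tree decomposition is:
Bags: B1 = {a, d}  B2 = {a, c}  B3 = {c, e}  B4 = {b, e}
Tree: B1–B2, B2–B3, B3–B4
Every bag has size at most 2, so the width is 2 − 1 = 1 and tw(G) ≤ 1. Since G has at least one edge (e.g. d–a), it is not an edgeless graph, so tw(G) ≥ 1. Combining the bounds, tw(G) = 1.

1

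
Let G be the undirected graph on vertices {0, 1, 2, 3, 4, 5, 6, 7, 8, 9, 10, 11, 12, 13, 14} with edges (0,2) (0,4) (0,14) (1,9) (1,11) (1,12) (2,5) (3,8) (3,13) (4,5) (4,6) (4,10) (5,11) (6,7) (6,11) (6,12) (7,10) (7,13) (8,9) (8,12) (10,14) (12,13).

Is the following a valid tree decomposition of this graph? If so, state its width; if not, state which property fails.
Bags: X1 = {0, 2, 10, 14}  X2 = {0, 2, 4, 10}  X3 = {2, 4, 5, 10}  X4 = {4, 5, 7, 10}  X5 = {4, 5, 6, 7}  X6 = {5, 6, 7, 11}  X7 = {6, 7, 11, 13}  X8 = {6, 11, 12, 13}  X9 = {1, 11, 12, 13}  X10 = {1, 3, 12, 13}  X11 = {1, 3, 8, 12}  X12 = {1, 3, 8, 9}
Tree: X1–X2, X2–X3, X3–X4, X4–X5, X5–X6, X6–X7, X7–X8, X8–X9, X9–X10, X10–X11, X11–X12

Yes; width 3.

Checking the three conditions: (i) the bags cover all of {0, 1, 2, 3, 4, 5, 6, 7, 8, 9, 10, 11, 12, 13, 14}; (ii) for each edge, some bag contains both endpoints; (iii) the bags containing any fixed vertex form a subtree. All hold, so the decomposition is valid with width 4 − 1 = 3.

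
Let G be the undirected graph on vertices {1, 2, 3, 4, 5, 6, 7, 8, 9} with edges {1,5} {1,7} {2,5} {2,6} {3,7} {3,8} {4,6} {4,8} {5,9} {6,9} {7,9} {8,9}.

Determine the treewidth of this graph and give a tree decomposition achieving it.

Treewidth 3.
One such decomposition:
Bags: B1 = {1, 3, 5, 7}  B2 = {3, 5, 7, 9}  B3 = {3, 5, 8, 9}  B4 = {2, 5, 8, 9}  B5 = {2, 6, 8, 9}  B6 = {2, 4, 6, 8}
Tree: B1–B2, B2–B3, B3–B4, B4–B5, B5–B6

Every bag has size at most 4, so the width is 4 − 1 = 3 and tw(G) ≤ 3. For the lower bound: the 4 vertex sets {1,3,7}, {5}, {9}, {2,4,6,8} are disjoint, each induces a connected subgraph, and every pair is joined by at least one edge of G. Contracting each set to a single vertex therefore yields K_{4} as a minor, and since treewidth is minor-monotone, tw(G) ≥ tw(K_{4}) = 3. The upper and lower bounds meet at 3, so that is the treewidth.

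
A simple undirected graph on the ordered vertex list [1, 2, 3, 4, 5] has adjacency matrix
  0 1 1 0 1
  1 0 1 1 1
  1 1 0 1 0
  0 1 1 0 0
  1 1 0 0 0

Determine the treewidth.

A width-2 tree decomposition is:
Bags: B1 = {1, 2, 3}  B2 = {2, 3, 4}  B3 = {1, 2, 5}
Tree: B1–B2, B1–B3
Each bag holds 3 vertices, so the decomposition has width 2, which upper-bounds the treewidth. On the other hand G contains the 3-clique {1, 2, 3}. A clique must lie in a single bag of any decomposition, so no decomposition can have width below 2. Therefore the treewidth is 2.

2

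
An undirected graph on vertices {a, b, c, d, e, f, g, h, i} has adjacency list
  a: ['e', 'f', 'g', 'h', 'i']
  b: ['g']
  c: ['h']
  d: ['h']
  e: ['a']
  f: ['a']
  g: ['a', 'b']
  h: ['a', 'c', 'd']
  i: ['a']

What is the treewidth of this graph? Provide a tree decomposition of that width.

Treewidth 1.
One optimal decomposition is:
Bags: B1 = {a, h}  B2 = {d, h}  B3 = {c, h}  B4 = {a, f}  B5 = {a, g}  B6 = {b, g}  B7 = {a, e}  B8 = {a, i}
Tree: B1–B2, B1–B3, B1–B4, B1–B5, B5–B6, B4–B7, B7–B8

Every bag has size at most 2, so the width is 2 − 1 = 1 and tw(G) ≤ 1. G has an edge, so its treewidth is at least 1. Hence tw(G) = 1 exactly.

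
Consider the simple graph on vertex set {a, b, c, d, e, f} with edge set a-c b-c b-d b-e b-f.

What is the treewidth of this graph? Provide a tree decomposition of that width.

Treewidth 1.
One such decomposition:
Bags: B1 = {b, c}  B2 = {b, e}  B3 = {b, f}  B4 = {a, c}  B5 = {b, d}
Tree: B1–B2, B2–B3, B1–B4, B1–B5

Each bag holds 2 vertices, so the decomposition has width 1, which upper-bounds the treewidth. G has an edge, so its treewidth is at least 1. Hence tw(G) = 1 exactly.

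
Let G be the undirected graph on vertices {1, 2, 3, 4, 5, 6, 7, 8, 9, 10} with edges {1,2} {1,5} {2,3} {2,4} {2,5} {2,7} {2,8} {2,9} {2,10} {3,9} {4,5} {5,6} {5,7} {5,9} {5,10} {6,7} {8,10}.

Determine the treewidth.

2

A width-2 tree decomposition is:
Bags: B1 = {2, 5, 9}  B2 = {2, 3, 9}  B3 = {2, 5, 7}  B4 = {2, 5, 10}  B5 = {1, 2, 5}  B6 = {5, 6, 7}  B7 = {2, 4, 5}  B8 = {2, 8, 10}
Tree: B1–B2, B1–B3, B1–B4, B1–B5, B3–B6, B3–B7, B4–B8
Every bag has size at most 3, so the width is 3 − 1 = 2 and tw(G) ≤ 2. Conversely, {2, 8, 10} is a clique of size 3, and the vertices of any clique must share a bag in every tree decomposition; so some bag has ≥ 3 vertices and tw(G) ≥ 2. Hence tw(G) = 2 exactly.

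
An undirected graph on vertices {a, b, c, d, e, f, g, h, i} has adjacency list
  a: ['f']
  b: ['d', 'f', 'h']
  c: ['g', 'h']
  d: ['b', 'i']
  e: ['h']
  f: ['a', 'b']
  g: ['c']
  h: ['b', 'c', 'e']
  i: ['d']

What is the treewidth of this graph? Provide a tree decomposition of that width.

Treewidth 1.
One such decomposition:
Bags: B1 = {b, f}  B2 = {b, d}  B3 = {d, i}  B4 = {b, h}  B5 = {a, f}  B6 = {c, h}  B7 = {c, g}  B8 = {e, h}
Tree: B1–B2, B2–B3, B1–B4, B1–B5, B4–B6, B6–B7, B6–B8

Every bag has size at most 2, so the width is 2 − 1 = 1 and tw(G) ≤ 1. G has an edge, so its treewidth is at least 1. Combining the bounds, tw(G) = 1.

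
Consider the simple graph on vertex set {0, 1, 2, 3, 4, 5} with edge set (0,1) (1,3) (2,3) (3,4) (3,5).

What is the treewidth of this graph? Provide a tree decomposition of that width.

Treewidth 1.
One optimal decomposition is:
Bags: B1 = {3, 4}  B2 = {1, 3}  B3 = {3, 5}  B4 = {2, 3}  B5 = {0, 1}
Tree: B1–B2, B1–B3, B1–B4, B2–B5

Each bag holds 2 vertices, so the decomposition has width 1, which upper-bounds the treewidth. Any graph with an edge has treewidth ≥ 1, and G has the edge 3–4. Therefore the treewidth is 1.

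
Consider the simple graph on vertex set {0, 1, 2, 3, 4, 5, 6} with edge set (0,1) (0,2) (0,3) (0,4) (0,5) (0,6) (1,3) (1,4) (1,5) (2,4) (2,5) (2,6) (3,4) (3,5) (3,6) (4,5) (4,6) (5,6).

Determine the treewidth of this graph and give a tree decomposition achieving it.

The largest bag has 5 vertices, giving width 4; this decomposition certifies tw(G) ≤ 4. On the other hand G contains the 5-clique {0, 2, 4, 5, 6}. A clique must lie in a single bag of any decomposition, so no decomposition can have width below 4. The upper and lower bounds meet at 4, so that is the treewidth.

Treewidth 4.
One optimal decomposition is:
Bags: B1 = {0, 3, 4, 5, 6}  B2 = {0, 2, 4, 5, 6}  B3 = {0, 1, 3, 4, 5}
Tree: B1–B2, B1–B3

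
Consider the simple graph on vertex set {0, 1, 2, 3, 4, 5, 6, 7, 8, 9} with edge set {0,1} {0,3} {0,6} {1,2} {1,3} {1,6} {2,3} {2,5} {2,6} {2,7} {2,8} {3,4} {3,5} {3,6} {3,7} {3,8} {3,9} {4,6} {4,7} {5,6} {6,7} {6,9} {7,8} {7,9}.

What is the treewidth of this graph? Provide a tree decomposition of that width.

Each bag holds 4 vertices, so the decomposition has width 3, which upper-bounds the treewidth. Conversely, {2, 3, 7, 8} is a clique of size 4, and the vertices of any clique must share a bag in every tree decomposition; so some bag has ≥ 4 vertices and tw(G) ≥ 3. Combining the bounds, tw(G) = 3.

Treewidth 3.
One optimal decomposition is:
Bags: B1 = {2, 3, 6, 7}  B2 = {2, 3, 7, 8}  B3 = {1, 2, 3, 6}  B4 = {0, 1, 3, 6}  B5 = {2, 3, 5, 6}  B6 = {3, 4, 6, 7}  B7 = {3, 6, 7, 9}
Tree: B1–B2, B1–B3, B3–B4, B1–B5, B1–B6, B6–B7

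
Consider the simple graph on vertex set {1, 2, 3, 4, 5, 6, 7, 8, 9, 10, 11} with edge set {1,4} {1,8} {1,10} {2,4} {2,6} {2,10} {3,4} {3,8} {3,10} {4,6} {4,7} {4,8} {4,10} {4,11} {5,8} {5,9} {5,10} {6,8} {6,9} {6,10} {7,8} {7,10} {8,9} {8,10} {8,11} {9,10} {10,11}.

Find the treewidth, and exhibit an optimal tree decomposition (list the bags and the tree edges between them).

The largest bag has 4 vertices, giving width 3; this decomposition certifies tw(G) ≤ 3. For the lower bound, the 4 vertices {5, 8, 9, 10} are pairwise adjacent, and any tree decomposition puts a clique entirely inside one bag — forcing width ≥ 3. Therefore the treewidth is 3.

Treewidth 3.
One such decomposition:
Bags: B1 = {1, 4, 8, 10}  B2 = {4, 7, 8, 10}  B3 = {4, 6, 8, 10}  B4 = {2, 4, 6, 10}  B5 = {4, 8, 10, 11}  B6 = {6, 8, 9, 10}  B7 = {5, 8, 9, 10}  B8 = {3, 4, 8, 10}
Tree: B1–B2, B2–B3, B3–B4, B2–B5, B3–B6, B6–B7, B1–B8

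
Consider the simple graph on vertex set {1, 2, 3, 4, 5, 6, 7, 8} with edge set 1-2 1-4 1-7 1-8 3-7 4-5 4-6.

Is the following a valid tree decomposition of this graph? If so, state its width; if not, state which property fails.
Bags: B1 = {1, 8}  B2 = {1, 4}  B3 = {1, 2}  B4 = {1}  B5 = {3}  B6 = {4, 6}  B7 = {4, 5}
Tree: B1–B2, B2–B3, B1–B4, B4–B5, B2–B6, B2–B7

No — vertex 7 appears in no bag.

A tree decomposition must satisfy three properties: every vertex lies in some bag; for every edge, both endpoints lie together in some bag; and for every vertex, the bags containing it form a connected subtree. Here vertex 7 appears in no bag, so the decomposition is invalid.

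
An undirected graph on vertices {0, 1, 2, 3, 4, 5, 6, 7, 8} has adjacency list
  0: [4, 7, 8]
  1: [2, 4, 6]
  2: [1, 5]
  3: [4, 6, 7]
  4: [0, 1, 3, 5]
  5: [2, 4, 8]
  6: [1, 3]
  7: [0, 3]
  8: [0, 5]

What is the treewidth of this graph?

3

A width-3 tree decomposition is:
Bags: B1 = {1, 3, 6, 7}  B2 = {1, 3, 4, 7}  B3 = {0, 1, 4, 7}  B4 = {0, 1, 2, 4}  B5 = {0, 2, 4, 5}  B6 = {0, 2, 5, 8}
Tree: B1–B2, B2–B3, B3–B4, B4–B5, B5–B6
Every bag has size at most 4, so the width is 4 − 1 = 3 and tw(G) ≤ 3. For the lower bound: the 4 vertex sets {3,6,7}, {1}, {4}, {0,2,5,8} are disjoint, each induces a connected subgraph, and every pair is joined by at least one edge of G. Contracting each set to a single vertex therefore yields K_{4} as a minor, and since treewidth is minor-monotone, tw(G) ≥ tw(K_{4}) = 3. Therefore the treewidth is 3.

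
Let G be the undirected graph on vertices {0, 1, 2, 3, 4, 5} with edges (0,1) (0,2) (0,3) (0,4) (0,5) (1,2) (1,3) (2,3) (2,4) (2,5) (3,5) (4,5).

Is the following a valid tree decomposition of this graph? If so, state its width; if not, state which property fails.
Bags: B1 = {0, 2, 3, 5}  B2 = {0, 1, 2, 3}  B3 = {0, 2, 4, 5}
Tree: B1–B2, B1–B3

Every vertex of G appears in some bag (union = {0, 1, 2, 3, 4, 5}); every edge is covered by a bag; and for each vertex v the set of bags containing v is connected in the bag tree. The decomposition is therefore valid. The largest bag has 4 vertices, so the width is 3.

Yes; width 3.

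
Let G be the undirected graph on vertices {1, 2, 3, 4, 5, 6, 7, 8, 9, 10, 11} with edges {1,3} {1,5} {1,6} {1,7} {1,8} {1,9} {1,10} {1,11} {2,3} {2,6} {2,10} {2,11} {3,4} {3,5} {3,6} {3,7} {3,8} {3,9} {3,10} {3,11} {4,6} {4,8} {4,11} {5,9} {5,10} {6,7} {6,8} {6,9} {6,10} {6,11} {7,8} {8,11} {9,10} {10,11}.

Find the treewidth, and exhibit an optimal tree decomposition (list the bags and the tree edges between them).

Treewidth 4.
One such decomposition:
Bags: B1 = {1, 3, 6, 9, 10}  B2 = {1, 3, 6, 10, 11}  B3 = {2, 3, 6, 10, 11}  B4 = {1, 3, 6, 8, 11}  B5 = {1, 3, 6, 7, 8}  B6 = {3, 4, 6, 8, 11}  B7 = {1, 3, 5, 9, 10}
Tree: B1–B2, B2–B3, B2–B4, B4–B5, B4–B6, B1–B7

The largest bag has 5 vertices, giving width 4; this decomposition certifies tw(G) ≤ 4. On the other hand G contains the 5-clique {1, 3, 5, 9, 10}. A clique must lie in a single bag of any decomposition, so no decomposition can have width below 4. Therefore the treewidth is 4.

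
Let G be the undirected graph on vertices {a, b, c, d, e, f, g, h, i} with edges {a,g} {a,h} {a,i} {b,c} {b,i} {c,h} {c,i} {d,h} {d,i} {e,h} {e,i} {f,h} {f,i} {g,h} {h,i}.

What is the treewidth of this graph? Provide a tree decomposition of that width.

Each bag holds 3 vertices, so the decomposition has width 2, which upper-bounds the treewidth. On the other hand G contains the 3-clique {a, g, h}. A clique must lie in a single bag of any decomposition, so no decomposition can have width below 2. Combining the bounds, tw(G) = 2.

Treewidth 2.
Bags: B1 = {d, h, i}  B2 = {c, h, i}  B3 = {b, c, i}  B4 = {a, h, i}  B5 = {f, h, i}  B6 = {e, h, i}  B7 = {a, g, h}
Tree: B1–B2, B2–B3, B2–B4, B2–B5, B1–B6, B4–B7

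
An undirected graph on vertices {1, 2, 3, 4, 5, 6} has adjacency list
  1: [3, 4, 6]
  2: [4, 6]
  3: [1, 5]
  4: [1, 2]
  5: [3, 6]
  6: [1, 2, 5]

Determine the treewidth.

A width-2 tree decomposition is:
Bags: B1 = {3, 5, 6}  B2 = {1, 3, 6}  B3 = {1, 2, 6}  B4 = {1, 2, 4}
Tree: B1–B2, B2–B3, B3–B4
The largest bag has 3 vertices, giving width 2; this decomposition certifies tw(G) ≤ 2. For the lower bound, G contains the cycle 5–3–1–6–5, so G is not a forest; only forests have treewidth ≤ 1, hence tw(G) ≥ 2. Combining the bounds, tw(G) = 2.

2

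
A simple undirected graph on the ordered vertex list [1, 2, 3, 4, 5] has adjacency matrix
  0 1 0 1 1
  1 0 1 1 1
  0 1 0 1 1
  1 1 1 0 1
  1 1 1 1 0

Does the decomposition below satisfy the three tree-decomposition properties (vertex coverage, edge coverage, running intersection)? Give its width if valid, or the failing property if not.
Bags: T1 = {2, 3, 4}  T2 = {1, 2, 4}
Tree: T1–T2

A tree decomposition must satisfy three properties: every vertex lies in some bag; for every edge, both endpoints lie together in some bag; and for every vertex, the bags containing it form a connected subtree. Here vertex 5 appears in no bag, so the decomposition is invalid.

No — vertex 5 appears in no bag.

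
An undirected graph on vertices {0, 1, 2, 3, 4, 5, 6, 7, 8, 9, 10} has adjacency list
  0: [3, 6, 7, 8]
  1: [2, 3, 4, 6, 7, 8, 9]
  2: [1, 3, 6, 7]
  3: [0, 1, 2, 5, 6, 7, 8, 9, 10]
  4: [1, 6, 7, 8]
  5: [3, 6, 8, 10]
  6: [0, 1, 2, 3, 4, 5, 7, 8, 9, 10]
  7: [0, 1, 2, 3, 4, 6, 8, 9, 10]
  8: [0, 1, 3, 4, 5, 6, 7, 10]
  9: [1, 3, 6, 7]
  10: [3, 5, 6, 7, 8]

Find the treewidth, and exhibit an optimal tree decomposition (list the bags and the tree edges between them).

Treewidth 4.
Bags: B1 = {1, 3, 6, 7, 8}  B2 = {3, 6, 7, 8, 10}  B3 = {1, 3, 6, 7, 9}  B4 = {0, 3, 6, 7, 8}  B5 = {1, 2, 3, 6, 7}  B6 = {3, 5, 6, 8, 10}  B7 = {1, 4, 6, 7, 8}
Tree: B1–B2, B1–B3, B2–B4, B3–B5, B2–B6, B1–B7

Every bag has size at most 5, so the width is 5 − 1 = 4 and tw(G) ≤ 4. On the other hand G contains the 5-clique {3, 5, 6, 8, 10}. A clique must lie in a single bag of any decomposition, so no decomposition can have width below 4. Therefore the treewidth is 4.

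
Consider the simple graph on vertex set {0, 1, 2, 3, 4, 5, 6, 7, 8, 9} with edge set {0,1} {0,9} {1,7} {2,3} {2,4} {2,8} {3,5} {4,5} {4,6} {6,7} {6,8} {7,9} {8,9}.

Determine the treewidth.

2

A width-2 tree decomposition is:
Bags: B1 = {3, 4, 5}  B2 = {2, 3, 4}  B3 = {2, 4, 6}  B4 = {2, 6, 8}  B5 = {6, 7, 8}  B6 = {7, 8, 9}  B7 = {1, 7, 9}  B8 = {0, 1, 9}
Tree: B1–B2, B2–B3, B3–B4, B4–B5, B5–B6, B6–B7, B7–B8
Every bag has size at most 3, so the width is 3 − 1 = 2 and tw(G) ≤ 2. For the lower bound, G contains the cycle 5–3–2–4–5, so G is not a forest; only forests have treewidth ≤ 1, hence tw(G) ≥ 2. Therefore the treewidth is 2.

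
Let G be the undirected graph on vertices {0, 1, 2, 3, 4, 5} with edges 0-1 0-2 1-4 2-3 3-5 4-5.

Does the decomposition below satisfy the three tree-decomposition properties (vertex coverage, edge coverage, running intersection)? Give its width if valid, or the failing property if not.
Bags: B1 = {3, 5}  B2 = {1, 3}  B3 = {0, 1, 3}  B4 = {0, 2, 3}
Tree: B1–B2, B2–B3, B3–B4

A tree decomposition must satisfy three properties: every vertex lies in some bag; for every edge, both endpoints lie together in some bag; and for every vertex, the bags containing it form a connected subtree. Here vertex 4 appears in no bag, so the decomposition is invalid.

No — vertex 4 appears in no bag.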